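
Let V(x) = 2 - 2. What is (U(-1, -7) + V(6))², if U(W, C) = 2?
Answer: 4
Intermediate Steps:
V(x) = 0
(U(-1, -7) + V(6))² = (2 + 0)² = 2² = 4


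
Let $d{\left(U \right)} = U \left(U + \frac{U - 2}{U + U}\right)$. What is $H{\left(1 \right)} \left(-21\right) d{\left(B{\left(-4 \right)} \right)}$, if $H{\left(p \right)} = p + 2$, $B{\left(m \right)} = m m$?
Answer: $-16569$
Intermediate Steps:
$B{\left(m \right)} = m^{2}$
$H{\left(p \right)} = 2 + p$
$d{\left(U \right)} = U \left(U + \frac{-2 + U}{2 U}\right)$
$H{\left(1 \right)} \left(-21\right) d{\left(B{\left(-4 \right)} \right)} = \left(2 + 1\right) \left(-21\right) \left(-1 + \left(\left(-4\right)^{2}\right)^{2} + \frac{\left(-4\right)^{2}}{2}\right) = 3 \left(-21\right) \left(-1 + 16^{2} + \frac{1}{2} \cdot 16\right) = - 63 \left(-1 + 256 + 8\right) = \left(-63\right) 263 = -16569$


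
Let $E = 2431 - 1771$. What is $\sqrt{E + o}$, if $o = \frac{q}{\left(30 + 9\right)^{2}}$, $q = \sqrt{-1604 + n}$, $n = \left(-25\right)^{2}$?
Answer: $\frac{\sqrt{1003860 + i \sqrt{979}}}{39} \approx 25.69 + 0.00040037 i$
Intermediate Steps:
$E = 660$ ($E = 2431 - 1771 = 660$)
$n = 625$
$q = i \sqrt{979}$ ($q = \sqrt{-1604 + 625} = \sqrt{-979} = i \sqrt{979} \approx 31.289 i$)
$o = \frac{i \sqrt{979}}{1521}$ ($o = \frac{i \sqrt{979}}{\left(30 + 9\right)^{2}} = \frac{i \sqrt{979}}{39^{2}} = \frac{i \sqrt{979}}{1521} \approx 0.020571 i$)
$\sqrt{E + o} = \sqrt{660 + \frac{i \sqrt{979}}{1521}}$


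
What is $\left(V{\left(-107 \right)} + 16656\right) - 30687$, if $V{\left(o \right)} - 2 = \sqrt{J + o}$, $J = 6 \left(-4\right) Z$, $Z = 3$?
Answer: $-14029 + i \sqrt{179} \approx -14029.0 + 13.379 i$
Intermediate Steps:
$J = -72$ ($J = 6 \left(-4\right) 3 = \left(-24\right) 3 = -72$)
$V{\left(o \right)} = 2 + \sqrt{-72 + o}$
$\left(V{\left(-107 \right)} + 16656\right) - 30687 = \left(\left(2 + \sqrt{-72 - 107}\right) + 16656\right) - 30687 = \left(\left(2 + \sqrt{-179}\right) + 16656\right) - 30687 = \left(\left(2 + i \sqrt{179}\right) + 16656\right) - 30687 = \left(16658 + i \sqrt{179}\right) - 30687 = -14029 + i \sqrt{179}$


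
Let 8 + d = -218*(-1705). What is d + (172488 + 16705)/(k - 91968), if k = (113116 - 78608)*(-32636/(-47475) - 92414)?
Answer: 56273425748657034309/151402074239912 ≈ 3.7168e+5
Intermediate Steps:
k = -151397708059112/47475 (k = 34508*(-32636*(-1/47475) - 92414) = 34508*(32636/47475 - 92414) = 34508*(-4387322014/47475) = -151397708059112/47475 ≈ -3.1890e+9)
d = 371682 (d = -8 - 218*(-1705) = -8 + 371690 = 371682)
d + (172488 + 16705)/(k - 91968) = 371682 + (172488 + 16705)/(-151397708059112/47475 - 91968) = 371682 + 189193/(-151402074239912/47475) = 371682 + 189193*(-47475/151402074239912) = 371682 - 8981937675/151402074239912 = 56273425748657034309/151402074239912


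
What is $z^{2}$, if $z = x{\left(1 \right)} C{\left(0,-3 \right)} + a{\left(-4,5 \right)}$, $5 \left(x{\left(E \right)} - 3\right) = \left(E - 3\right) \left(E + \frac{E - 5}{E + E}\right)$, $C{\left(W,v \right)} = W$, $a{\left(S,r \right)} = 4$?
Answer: $16$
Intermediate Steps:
$x{\left(E \right)} = 3 + \frac{\left(-3 + E\right) \left(E + \frac{-5 + E}{2 E}\right)}{5}$ ($x{\left(E \right)} = 3 + \frac{\left(E - 3\right) \left(E + \frac{E - 5}{E + E}\right)}{5} = 3 + \frac{\left(-3 + E\right) \left(E + \frac{-5 + E}{2 E}\right)}{5}$)
$z = 4$ ($z = \frac{15 + 1 \left(22 - 5 + 2 \cdot 1^{2}\right)}{10 \cdot 1} \cdot 0 + 4 = \frac{1}{10} \cdot 1 \left(15 + 1 \left(22 - 5 + 2 \cdot 1\right)\right) 0 + 4 = \frac{1}{10} \cdot 1 \left(15 + 1 \left(22 - 5 + 2\right)\right) 0 + 4 = \frac{1}{10} \cdot 1 \left(15 + 1 \cdot 19\right) 0 + 4 = \frac{1}{10} \cdot 1 \left(15 + 19\right) 0 + 4 = \frac{1}{10} \cdot 1 \cdot 34 \cdot 0 + 4 = \frac{17}{5} \cdot 0 + 4 = 0 + 4 = 4$)
$z^{2} = 4^{2} = 16$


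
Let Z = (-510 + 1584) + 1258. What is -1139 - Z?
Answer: -3471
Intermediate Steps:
Z = 2332 (Z = 1074 + 1258 = 2332)
-1139 - Z = -1139 - 1*2332 = -1139 - 2332 = -3471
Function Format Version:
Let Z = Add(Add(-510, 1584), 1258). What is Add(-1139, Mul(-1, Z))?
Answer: -3471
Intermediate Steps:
Z = 2332 (Z = Add(1074, 1258) = 2332)
Add(-1139, Mul(-1, Z)) = Add(-1139, Mul(-1, 2332)) = Add(-1139, -2332) = -3471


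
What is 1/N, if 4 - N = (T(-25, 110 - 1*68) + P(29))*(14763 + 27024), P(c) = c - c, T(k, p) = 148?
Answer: -1/6184472 ≈ -1.6170e-7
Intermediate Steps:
P(c) = 0
N = -6184472 (N = 4 - (148 + 0)*(14763 + 27024) = 4 - 148*41787 = 4 - 1*6184476 = 4 - 6184476 = -6184472)
1/N = 1/(-6184472) = -1/6184472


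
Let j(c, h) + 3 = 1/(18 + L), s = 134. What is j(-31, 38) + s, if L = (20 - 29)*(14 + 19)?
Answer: 36548/279 ≈ 131.00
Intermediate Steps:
L = -297 (L = -9*33 = -297)
j(c, h) = -838/279 (j(c, h) = -3 + 1/(18 - 297) = -3 + 1/(-279) = -3 - 1/279 = -838/279)
j(-31, 38) + s = -838/279 + 134 = 36548/279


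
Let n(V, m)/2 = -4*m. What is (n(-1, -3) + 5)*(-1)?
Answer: -29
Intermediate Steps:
n(V, m) = -8*m (n(V, m) = 2*(-4*m) = -8*m)
(n(-1, -3) + 5)*(-1) = (-8*(-3) + 5)*(-1) = (24 + 5)*(-1) = 29*(-1) = -29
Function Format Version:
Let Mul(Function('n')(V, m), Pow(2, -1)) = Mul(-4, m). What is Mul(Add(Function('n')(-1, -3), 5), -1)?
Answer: -29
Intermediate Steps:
Function('n')(V, m) = Mul(-8, m) (Function('n')(V, m) = Mul(2, Mul(-4, m)) = Mul(-8, m))
Mul(Add(Function('n')(-1, -3), 5), -1) = Mul(Add(Mul(-8, -3), 5), -1) = Mul(Add(24, 5), -1) = Mul(29, -1) = -29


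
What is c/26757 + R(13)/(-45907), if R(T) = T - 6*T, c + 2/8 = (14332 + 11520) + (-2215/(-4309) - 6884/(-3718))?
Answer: 4231729443073867/4373102906564964 ≈ 0.96767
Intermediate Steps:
c = 828410435469/32041724 (c = -1/4 + ((14332 + 11520) + (-2215/(-4309) - 6884/(-3718))) = -1/4 + (25852 + (-2215*(-1/4309) - 6884*(-1/3718))) = -1/4 + (25852 + (2215/4309 + 3442/1859)) = -1/4 + (25852 + 18949263/8010431) = -1/4 + 207104611475/8010431 = 828410435469/32041724 ≈ 25854.)
R(T) = -5*T
c/26757 + R(13)/(-45907) = (828410435469/32041724)/26757 - 5*13/(-45907) = (828410435469/32041724)*(1/26757) - 65*(-1/45907) = 92045603941/95260045452 + 65/45907 = 4231729443073867/4373102906564964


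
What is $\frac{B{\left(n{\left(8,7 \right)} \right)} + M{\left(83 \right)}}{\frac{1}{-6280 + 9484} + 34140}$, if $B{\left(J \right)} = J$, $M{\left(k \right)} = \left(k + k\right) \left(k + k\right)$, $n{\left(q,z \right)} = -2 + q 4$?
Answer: $\frac{6798888}{8414197} \approx 0.80803$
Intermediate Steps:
$n{\left(q,z \right)} = -2 + 4 q$
$M{\left(k \right)} = 4 k^{2}$ ($M{\left(k \right)} = 2 k 2 k = 4 k^{2}$)
$\frac{B{\left(n{\left(8,7 \right)} \right)} + M{\left(83 \right)}}{\frac{1}{-6280 + 9484} + 34140} = \frac{\left(-2 + 4 \cdot 8\right) + 4 \cdot 83^{2}}{\frac{1}{-6280 + 9484} + 34140} = \frac{\left(-2 + 32\right) + 4 \cdot 6889}{\frac{1}{3204} + 34140} = \frac{30 + 27556}{\frac{1}{3204} + 34140} = \frac{27586}{\frac{109384561}{3204}} = 27586 \cdot \frac{3204}{109384561} = \frac{6798888}{8414197}$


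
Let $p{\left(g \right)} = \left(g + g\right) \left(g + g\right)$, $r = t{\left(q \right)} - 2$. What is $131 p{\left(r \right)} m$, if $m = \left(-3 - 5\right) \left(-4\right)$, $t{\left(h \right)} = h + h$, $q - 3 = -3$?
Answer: $67072$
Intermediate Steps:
$q = 0$ ($q = 3 - 3 = 0$)
$t{\left(h \right)} = 2 h$
$m = 32$ ($m = \left(-8\right) \left(-4\right) = 32$)
$r = -2$ ($r = 2 \cdot 0 - 2 = 0 - 2 = -2$)
$p{\left(g \right)} = 4 g^{2}$ ($p{\left(g \right)} = 2 g 2 g = 4 g^{2}$)
$131 p{\left(r \right)} m = 131 \cdot 4 \left(-2\right)^{2} \cdot 32 = 131 \cdot 4 \cdot 4 \cdot 32 = 131 \cdot 16 \cdot 32 = 131 \cdot 512 = 67072$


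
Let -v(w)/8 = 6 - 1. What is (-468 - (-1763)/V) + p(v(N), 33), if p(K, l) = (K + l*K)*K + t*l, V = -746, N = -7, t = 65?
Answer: 41831679/746 ≈ 56075.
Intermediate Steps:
v(w) = -40 (v(w) = -8*(6 - 1) = -8*5 = -40)
p(K, l) = 65*l + K*(K + K*l) (p(K, l) = (K + l*K)*K + 65*l = (K + K*l)*K + 65*l = K*(K + K*l) + 65*l = 65*l + K*(K + K*l))
(-468 - (-1763)/V) + p(v(N), 33) = (-468 - (-1763)/(-746)) + ((-40)² + 65*33 + 33*(-40)²) = (-468 - (-1763)*(-1)/746) + (1600 + 2145 + 33*1600) = (-468 - 1*1763/746) + (1600 + 2145 + 52800) = (-468 - 1763/746) + 56545 = -350891/746 + 56545 = 41831679/746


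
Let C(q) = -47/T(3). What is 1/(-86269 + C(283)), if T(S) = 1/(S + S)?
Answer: -1/86551 ≈ -1.1554e-5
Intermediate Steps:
T(S) = 1/(2*S)
C(q) = -282 (C(q) = -47/((½)/3) = -47/((½)*(⅓)) = -47/⅙ = -47*6 = -282)
1/(-86269 + C(283)) = 1/(-86269 - 282) = 1/(-86551) = -1/86551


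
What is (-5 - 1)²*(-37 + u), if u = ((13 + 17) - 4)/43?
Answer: -56340/43 ≈ -1310.2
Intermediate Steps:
u = 26/43 (u = (30 - 4)*(1/43) = 26*(1/43) = 26/43 ≈ 0.60465)
(-5 - 1)²*(-37 + u) = (-5 - 1)²*(-37 + 26/43) = (-6)²*(-1565/43) = 36*(-1565/43) = -56340/43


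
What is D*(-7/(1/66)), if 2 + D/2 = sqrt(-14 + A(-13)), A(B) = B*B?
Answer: 1848 - 924*sqrt(155) ≈ -9655.7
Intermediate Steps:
A(B) = B**2
D = -4 + 2*sqrt(155) (D = -4 + 2*sqrt(-14 + (-13)**2) = -4 + 2*sqrt(-14 + 169) = -4 + 2*sqrt(155) ≈ 20.900)
D*(-7/(1/66)) = (-4 + 2*sqrt(155))*(-7/(1/66)) = (-4 + 2*sqrt(155))*(-7/1/66) = (-4 + 2*sqrt(155))*(-7*66) = (-4 + 2*sqrt(155))*(-462) = 1848 - 924*sqrt(155)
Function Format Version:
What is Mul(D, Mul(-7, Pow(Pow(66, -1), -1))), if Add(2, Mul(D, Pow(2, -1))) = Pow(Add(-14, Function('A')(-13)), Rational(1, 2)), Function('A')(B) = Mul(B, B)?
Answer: Add(1848, Mul(-924, Pow(155, Rational(1, 2)))) ≈ -9655.7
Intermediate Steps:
Function('A')(B) = Pow(B, 2)
D = Add(-4, Mul(2, Pow(155, Rational(1, 2)))) (D = Add(-4, Mul(2, Pow(Add(-14, Pow(-13, 2)), Rational(1, 2)))) = Add(-4, Mul(2, Pow(Add(-14, 169), Rational(1, 2)))) = Add(-4, Mul(2, Pow(155, Rational(1, 2)))) ≈ 20.900)
Mul(D, Mul(-7, Pow(Pow(66, -1), -1))) = Mul(Add(-4, Mul(2, Pow(155, Rational(1, 2)))), Mul(-7, Pow(Pow(66, -1), -1))) = Mul(Add(-4, Mul(2, Pow(155, Rational(1, 2)))), Mul(-7, Pow(Rational(1, 66), -1))) = Mul(Add(-4, Mul(2, Pow(155, Rational(1, 2)))), Mul(-7, 66)) = Mul(Add(-4, Mul(2, Pow(155, Rational(1, 2)))), -462) = Add(1848, Mul(-924, Pow(155, Rational(1, 2))))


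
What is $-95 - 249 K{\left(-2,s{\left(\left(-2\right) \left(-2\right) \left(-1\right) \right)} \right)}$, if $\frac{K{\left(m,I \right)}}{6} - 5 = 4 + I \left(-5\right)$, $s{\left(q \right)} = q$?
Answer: $-43421$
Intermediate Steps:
$K{\left(m,I \right)} = 54 - 30 I$ ($K{\left(m,I \right)} = 30 + 6 \left(4 + I \left(-5\right)\right) = 30 + 6 \left(4 - 5 I\right) = 30 - \left(-24 + 30 I\right) = 54 - 30 I$)
$-95 - 249 K{\left(-2,s{\left(\left(-2\right) \left(-2\right) \left(-1\right) \right)} \right)} = -95 - 249 \left(54 - 30 \left(-2\right) \left(-2\right) \left(-1\right)\right) = -95 - 249 \left(54 - 30 \cdot 4 \left(-1\right)\right) = -95 - 249 \left(54 - -120\right) = -95 - 249 \left(54 + 120\right) = -95 - 43326 = -43421$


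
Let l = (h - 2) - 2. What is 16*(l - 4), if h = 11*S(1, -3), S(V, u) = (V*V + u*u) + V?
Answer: 1808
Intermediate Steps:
S(V, u) = V + V² + u² (S(V, u) = (V² + u²) + V = V + V² + u²)
h = 121 (h = 11*(1 + 1² + (-3)²) = 11*(1 + 1 + 9) = 11*11 = 121)
l = 117 (l = (121 - 2) - 2 = 119 - 2 = 117)
16*(l - 4) = 16*(117 - 4) = 16*113 = 1808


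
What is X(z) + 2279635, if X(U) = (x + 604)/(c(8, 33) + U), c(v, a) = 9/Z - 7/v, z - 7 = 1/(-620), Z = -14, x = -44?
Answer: 108449377385/47571 ≈ 2.2797e+6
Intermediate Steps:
z = 4339/620 (z = 7 + 1/(-620) = 7 - 1/620 = 4339/620 ≈ 6.9984)
c(v, a) = -9/14 - 7/v (c(v, a) = 9/(-14) - 7/v = 9*(-1/14) - 7/v = -9/14 - 7/v)
X(U) = 560/(-85/56 + U) (X(U) = (-44 + 604)/((-9/14 - 7/8) + U) = 560/((-9/14 - 7*⅛) + U) = 560/((-9/14 - 7/8) + U) = 560/(-85/56 + U))
X(z) + 2279635 = 31360/(-85 + 56*(4339/620)) + 2279635 = 31360/(-85 + 60746/155) + 2279635 = 31360/(47571/155) + 2279635 = 31360*(155/47571) + 2279635 = 4860800/47571 + 2279635 = 108449377385/47571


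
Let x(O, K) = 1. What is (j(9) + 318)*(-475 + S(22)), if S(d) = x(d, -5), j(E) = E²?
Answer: -189126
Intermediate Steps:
S(d) = 1
(j(9) + 318)*(-475 + S(22)) = (9² + 318)*(-475 + 1) = (81 + 318)*(-474) = 399*(-474) = -189126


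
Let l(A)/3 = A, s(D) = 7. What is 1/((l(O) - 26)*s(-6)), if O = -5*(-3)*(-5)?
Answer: -1/1757 ≈ -0.00056915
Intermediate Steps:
O = -75 (O = 15*(-5) = -75)
l(A) = 3*A
1/((l(O) - 26)*s(-6)) = 1/((3*(-75) - 26)*7) = 1/((-225 - 26)*7) = 1/(-251*7) = 1/(-1757) = -1/1757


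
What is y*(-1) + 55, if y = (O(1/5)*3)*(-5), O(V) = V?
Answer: 58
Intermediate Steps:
y = -3 (y = (3/5)*(-5) = -3)
y*(-1) + 55 = -3*(-1) + 55 = 3 + 55 = 58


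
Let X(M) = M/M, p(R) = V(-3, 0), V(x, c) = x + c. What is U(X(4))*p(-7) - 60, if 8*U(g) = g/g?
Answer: -483/8 ≈ -60.375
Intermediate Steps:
V(x, c) = c + x
p(R) = -3 (p(R) = 0 - 3 = -3)
X(M) = 1
U(g) = ⅛ (U(g) = (g/g)/8 = (⅛)*1 = ⅛)
U(X(4))*p(-7) - 60 = (⅛)*(-3) - 60 = -3/8 - 60 = -483/8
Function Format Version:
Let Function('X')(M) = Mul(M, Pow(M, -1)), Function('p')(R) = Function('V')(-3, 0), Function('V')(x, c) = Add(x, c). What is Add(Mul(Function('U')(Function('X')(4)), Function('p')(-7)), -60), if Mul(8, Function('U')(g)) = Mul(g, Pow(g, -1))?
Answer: Rational(-483, 8) ≈ -60.375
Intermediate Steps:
Function('V')(x, c) = Add(c, x)
Function('p')(R) = -3 (Function('p')(R) = Add(0, -3) = -3)
Function('X')(M) = 1
Function('U')(g) = Rational(1, 8) (Function('U')(g) = Mul(Rational(1, 8), Mul(g, Pow(g, -1))) = Mul(Rational(1, 8), 1) = Rational(1, 8))
Add(Mul(Function('U')(Function('X')(4)), Function('p')(-7)), -60) = Add(Mul(Rational(1, 8), -3), -60) = Add(Rational(-3, 8), -60) = Rational(-483, 8)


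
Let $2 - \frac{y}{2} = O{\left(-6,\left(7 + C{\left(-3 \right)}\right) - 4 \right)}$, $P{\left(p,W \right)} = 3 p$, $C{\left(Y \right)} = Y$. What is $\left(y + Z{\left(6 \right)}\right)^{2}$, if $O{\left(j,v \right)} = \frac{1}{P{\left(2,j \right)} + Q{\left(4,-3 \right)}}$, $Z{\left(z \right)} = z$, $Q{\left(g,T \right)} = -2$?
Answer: $\frac{361}{4} \approx 90.25$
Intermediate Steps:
$O{\left(j,v \right)} = \frac{1}{4}$ ($O{\left(j,v \right)} = \frac{1}{3 \cdot 2 - 2} = \frac{1}{6 - 2} = \frac{1}{4}$)
$y = \frac{7}{2}$ ($y = 4 - \frac{1}{2} = \frac{7}{2} \approx 3.5$)
$\left(y + Z{\left(6 \right)}\right)^{2} = \left(\frac{7}{2} + 6\right)^{2} = \left(\frac{19}{2}\right)^{2} = \frac{361}{4}$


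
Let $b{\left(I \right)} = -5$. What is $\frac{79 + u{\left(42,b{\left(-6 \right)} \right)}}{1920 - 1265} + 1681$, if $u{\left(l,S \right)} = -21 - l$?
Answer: $\frac{1101071}{655} \approx 1681.0$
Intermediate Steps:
$\frac{79 + u{\left(42,b{\left(-6 \right)} \right)}}{1920 - 1265} + 1681 = \frac{79 - 63}{1920 - 1265} + 1681 = \frac{79 - 63}{655} + 1681 = \left(79 - 63\right) \frac{1}{655} + 1681 = 16 \cdot \frac{1}{655} + 1681 = \frac{16}{655} + 1681 = \frac{1101071}{655}$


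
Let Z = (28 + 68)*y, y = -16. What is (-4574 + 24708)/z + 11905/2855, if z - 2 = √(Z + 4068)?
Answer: -4243465/360872 + 10067*√633/632 ≈ 389.00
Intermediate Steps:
Z = -1536 (Z = (28 + 68)*(-16) = 96*(-16) = -1536)
z = 2 + 2*√633 (z = 2 + √(-1536 + 4068) = 2 + √2532 = 2 + 2*√633 ≈ 52.319)
(-4574 + 24708)/z + 11905/2855 = (-4574 + 24708)/(2 + 2*√633) + 11905/2855 = 20134/(2 + 2*√633) + 11905*(1/2855) = 20134/(2 + 2*√633) + 2381/571 = 2381/571 + 20134/(2 + 2*√633)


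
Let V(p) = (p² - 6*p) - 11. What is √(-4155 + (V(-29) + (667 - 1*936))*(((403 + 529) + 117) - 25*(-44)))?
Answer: 24*√2735 ≈ 1255.1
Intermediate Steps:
V(p) = -11 + p² - 6*p
√(-4155 + (V(-29) + (667 - 1*936))*(((403 + 529) + 117) - 25*(-44))) = √(-4155 + ((-11 + (-29)² - 6*(-29)) + (667 - 1*936))*(((403 + 529) + 117) - 25*(-44))) = √(-4155 + ((-11 + 841 + 174) + (667 - 936))*((932 + 117) + 1100)) = √(-4155 + (1004 - 269)*(1049 + 1100)) = √(-4155 + 735*2149) = √(-4155 + 1579515) = √1575360 = 24*√2735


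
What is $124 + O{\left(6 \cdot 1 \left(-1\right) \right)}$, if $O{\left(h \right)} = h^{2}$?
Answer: $160$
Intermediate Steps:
$124 + O{\left(6 \cdot 1 \left(-1\right) \right)} = 124 + \left(6 \cdot 1 \left(-1\right)\right)^{2} = 124 + \left(6 \left(-1\right)\right)^{2} = 124 + \left(-6\right)^{2} = 124 + 36 = 160$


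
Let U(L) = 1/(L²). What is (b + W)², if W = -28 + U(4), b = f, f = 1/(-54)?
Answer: 145853929/186624 ≈ 781.54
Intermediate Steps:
U(L) = L⁻²
f = -1/54 ≈ -0.018519
b = -1/54 ≈ -0.018519
W = -447/16 (W = -28 + 4⁻² = -28 + 1/16 = -447/16 ≈ -27.938)
(b + W)² = (-1/54 - 447/16)² = (-12077/432)² = 145853929/186624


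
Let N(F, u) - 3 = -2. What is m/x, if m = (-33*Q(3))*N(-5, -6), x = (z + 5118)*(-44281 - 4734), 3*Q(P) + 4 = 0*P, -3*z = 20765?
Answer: 132/265220165 ≈ 4.9770e-7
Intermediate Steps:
N(F, u) = 1 (N(F, u) = 3 - 2 = 1)
z = -20765/3 (z = -1/3*20765 = -20765/3 ≈ -6921.7)
Q(P) = -4/3 (Q(P) = -4/3 + (0*P)/3 = -4/3 + (1/3)*0 = -4/3 + 0 = -4/3)
x = 265220165/3 (x = (-20765/3 + 5118)*(-44281 - 4734) = -5411/3*(-49015) = 265220165/3 ≈ 8.8407e+7)
m = 44 (m = -33*(-4/3)*1 = 44*1 = 44)
m/x = 44/(265220165/3) = 44*(3/265220165) = 132/265220165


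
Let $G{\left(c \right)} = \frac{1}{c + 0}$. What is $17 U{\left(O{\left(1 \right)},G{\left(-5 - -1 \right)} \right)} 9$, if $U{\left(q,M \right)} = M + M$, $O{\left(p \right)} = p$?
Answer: $- \frac{153}{2} \approx -76.5$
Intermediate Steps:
$G{\left(c \right)} = \frac{1}{c}$
$U{\left(q,M \right)} = 2 M$
$17 U{\left(O{\left(1 \right)},G{\left(-5 - -1 \right)} \right)} 9 = 17 \frac{2}{-5 - -1} \cdot 9 = 17 \frac{2}{-5 + 1} \cdot 9 = 17 \frac{2}{-4} \cdot 9 = 17 \cdot 2 \left(- \frac{1}{4}\right) 9 = 17 \left(- \frac{1}{2}\right) 9 = \left(- \frac{17}{2}\right) 9 = - \frac{153}{2}$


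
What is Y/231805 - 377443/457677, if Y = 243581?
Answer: 2180749702/9644710635 ≈ 0.22611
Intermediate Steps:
Y/231805 - 377443/457677 = 243581/231805 - 377443/457677 = 243581*(1/231805) - 377443*1/457677 = 243581/231805 - 34313/41607 = 2180749702/9644710635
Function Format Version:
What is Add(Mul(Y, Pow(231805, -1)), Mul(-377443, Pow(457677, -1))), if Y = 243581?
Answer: Rational(2180749702, 9644710635) ≈ 0.22611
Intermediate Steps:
Add(Mul(Y, Pow(231805, -1)), Mul(-377443, Pow(457677, -1))) = Add(Mul(243581, Pow(231805, -1)), Mul(-377443, Pow(457677, -1))) = Add(Mul(243581, Rational(1, 231805)), Mul(-377443, Rational(1, 457677))) = Add(Rational(243581, 231805), Rational(-34313, 41607)) = Rational(2180749702, 9644710635)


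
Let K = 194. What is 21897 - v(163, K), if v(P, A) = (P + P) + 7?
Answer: 21564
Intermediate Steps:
v(P, A) = 7 + 2*P (v(P, A) = 2*P + 7 = 7 + 2*P)
21897 - v(163, K) = 21897 - (7 + 2*163) = 21897 - (7 + 326) = 21897 - 1*333 = 21897 - 333 = 21564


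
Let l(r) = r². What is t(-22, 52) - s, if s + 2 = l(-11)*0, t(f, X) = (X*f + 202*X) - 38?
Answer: 9324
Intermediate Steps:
t(f, X) = -38 + 202*X + X*f (t(f, X) = (202*X + X*f) - 38 = -38 + 202*X + X*f)
s = -2 (s = -2 + (-11)²*0 = -2 + 121*0 = -2 + 0 = -2)
t(-22, 52) - s = (-38 + 202*52 + 52*(-22)) - 1*(-2) = (-38 + 10504 - 1144) + 2 = 9322 + 2 = 9324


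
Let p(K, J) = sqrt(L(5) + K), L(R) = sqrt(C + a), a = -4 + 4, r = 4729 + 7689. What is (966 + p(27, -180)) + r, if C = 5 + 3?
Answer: 13384 + sqrt(27 + 2*sqrt(2)) ≈ 13389.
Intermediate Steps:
C = 8
r = 12418
a = 0
L(R) = 2*sqrt(2) (L(R) = sqrt(8 + 0) = sqrt(8) = 2*sqrt(2))
p(K, J) = sqrt(K + 2*sqrt(2)) (p(K, J) = sqrt(2*sqrt(2) + K) = sqrt(K + 2*sqrt(2)))
(966 + p(27, -180)) + r = (966 + sqrt(27 + 2*sqrt(2))) + 12418 = 13384 + sqrt(27 + 2*sqrt(2))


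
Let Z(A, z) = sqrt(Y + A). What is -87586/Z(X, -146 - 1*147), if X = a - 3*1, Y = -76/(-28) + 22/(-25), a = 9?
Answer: -437930*sqrt(9597)/1371 ≈ -31292.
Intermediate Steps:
Y = 321/175 (Y = -76*(-1/28) + 22*(-1/25) = 19/7 - 22/25 = 321/175 ≈ 1.8343)
X = 6 (X = 9 - 3*1 = 9 - 3 = 6)
Z(A, z) = sqrt(321/175 + A)
-87586/Z(X, -146 - 1*147) = -87586*35/sqrt(2247 + 1225*6) = -87586*35/sqrt(2247 + 7350) = -87586*5*sqrt(9597)/1371 = -437930*sqrt(9597)/1371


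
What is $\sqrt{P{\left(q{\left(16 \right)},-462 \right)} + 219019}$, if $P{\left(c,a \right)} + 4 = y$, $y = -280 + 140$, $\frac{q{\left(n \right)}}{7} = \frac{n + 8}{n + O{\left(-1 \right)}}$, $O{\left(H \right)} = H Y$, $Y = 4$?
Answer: $5 \sqrt{8755} \approx 467.84$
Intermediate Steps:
$O{\left(H \right)} = 4 H$ ($O{\left(H \right)} = H 4 = 4 H$)
$q{\left(n \right)} = \frac{7 \left(8 + n\right)}{-4 + n}$ ($q{\left(n \right)} = 7 \frac{n + 8}{n + 4 \left(-1\right)} = 7 \frac{8 + n}{n - 4} = 7 \frac{8 + n}{-4 + n} = \frac{7 \left(8 + n\right)}{-4 + n}$)
$y = -140$
$P{\left(c,a \right)} = -144$ ($P{\left(c,a \right)} = -4 - 140 = -144$)
$\sqrt{P{\left(q{\left(16 \right)},-462 \right)} + 219019} = \sqrt{-144 + 219019} = \sqrt{218875} = 5 \sqrt{8755}$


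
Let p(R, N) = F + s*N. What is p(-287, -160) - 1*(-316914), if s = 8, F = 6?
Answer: 315640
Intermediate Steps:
p(R, N) = 6 + 8*N
p(-287, -160) - 1*(-316914) = (6 + 8*(-160)) - 1*(-316914) = (6 - 1280) + 316914 = -1274 + 316914 = 315640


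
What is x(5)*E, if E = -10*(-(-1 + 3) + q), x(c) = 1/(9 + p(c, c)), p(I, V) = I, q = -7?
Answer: 45/7 ≈ 6.4286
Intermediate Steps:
x(c) = 1/(9 + c)
E = 90 (E = -10*(-(-1 + 3) - 7) = -10*(-1*2 - 7) = -10*(-2 - 7) = -10*(-9) = 90)
x(5)*E = 90/(9 + 5) = 90/14 = (1/14)*90 = 45/7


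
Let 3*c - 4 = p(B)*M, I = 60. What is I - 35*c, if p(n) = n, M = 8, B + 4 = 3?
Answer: 320/3 ≈ 106.67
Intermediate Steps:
B = -1 (B = -4 + 3 = -1)
c = -4/3 (c = 4/3 + (-1*8)/3 = 4/3 + (⅓)*(-8) = 4/3 - 8/3 = -4/3 ≈ -1.3333)
I - 35*c = 60 - 35*(-4/3) = 60 + 140/3 = 320/3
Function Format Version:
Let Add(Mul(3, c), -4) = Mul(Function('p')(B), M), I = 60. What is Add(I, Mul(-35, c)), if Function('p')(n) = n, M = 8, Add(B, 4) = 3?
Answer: Rational(320, 3) ≈ 106.67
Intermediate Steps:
B = -1 (B = Add(-4, 3) = -1)
c = Rational(-4, 3) (c = Add(Rational(4, 3), Mul(Rational(1, 3), Mul(-1, 8))) = Add(Rational(4, 3), Mul(Rational(1, 3), -8)) = Add(Rational(4, 3), Rational(-8, 3)) = Rational(-4, 3) ≈ -1.3333)
Add(I, Mul(-35, c)) = Add(60, Mul(-35, Rational(-4, 3))) = Add(60, Rational(140, 3)) = Rational(320, 3)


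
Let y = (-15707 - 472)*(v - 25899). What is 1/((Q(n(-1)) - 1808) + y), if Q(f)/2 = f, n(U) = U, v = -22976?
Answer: 1/790746815 ≈ 1.2646e-9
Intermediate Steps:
Q(f) = 2*f
y = 790748625 (y = (-15707 - 472)*(-22976 - 25899) = -16179*(-48875) = 790748625)
1/((Q(n(-1)) - 1808) + y) = 1/((2*(-1) - 1808) + 790748625) = 1/((-2 - 1808) + 790748625) = 1/(-1810 + 790748625) = 1/790746815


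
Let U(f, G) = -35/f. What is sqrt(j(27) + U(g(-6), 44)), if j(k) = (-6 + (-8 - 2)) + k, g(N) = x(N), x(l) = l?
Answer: sqrt(606)/6 ≈ 4.1028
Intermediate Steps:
g(N) = N
j(k) = -16 + k (j(k) = (-6 - 10) + k = -16 + k)
sqrt(j(27) + U(g(-6), 44)) = sqrt((-16 + 27) - 35/(-6)) = sqrt(11 - 35*(-1/6)) = sqrt(11 + 35/6) = sqrt(101/6) = sqrt(606)/6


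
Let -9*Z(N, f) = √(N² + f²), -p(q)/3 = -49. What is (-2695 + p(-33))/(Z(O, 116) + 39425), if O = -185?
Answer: -290601675/4496454748 - 819*√47681/4496454748 ≈ -0.064669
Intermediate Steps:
p(q) = 147 (p(q) = -3*(-49) = 147)
Z(N, f) = -√(N² + f²)/9
(-2695 + p(-33))/(Z(O, 116) + 39425) = (-2695 + 147)/(-√((-185)² + 116²)/9 + 39425) = -2548/(-√(34225 + 13456)/9 + 39425) = -2548/(-√47681/9 + 39425) = -2548/(39425 - √47681/9)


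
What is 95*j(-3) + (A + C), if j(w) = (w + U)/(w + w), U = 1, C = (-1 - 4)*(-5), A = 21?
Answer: 233/3 ≈ 77.667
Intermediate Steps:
C = 25 (C = -5*(-5) = 25)
j(w) = (1 + w)/(2*w) (j(w) = (w + 1)/(w + w) = (1 + w)/((2*w)) = (1 + w)*(1/(2*w)) = (1 + w)/(2*w))
95*j(-3) + (A + C) = 95*((1/2)*(1 - 3)/(-3)) + (21 + 25) = 95*((1/2)*(-1/3)*(-2)) + 46 = 95*(1/3) + 46 = 95/3 + 46 = 233/3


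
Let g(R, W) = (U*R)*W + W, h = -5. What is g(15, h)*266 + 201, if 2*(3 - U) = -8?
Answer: -140779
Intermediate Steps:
U = 7 (U = 3 - ½*(-8) = 3 + 4 = 7)
g(R, W) = W + 7*R*W (g(R, W) = (7*R)*W + W = 7*R*W + W = W + 7*R*W)
g(15, h)*266 + 201 = -5*(1 + 7*15)*266 + 201 = -5*(1 + 105)*266 + 201 = -5*106*266 + 201 = -530*266 + 201 = -140980 + 201 = -140779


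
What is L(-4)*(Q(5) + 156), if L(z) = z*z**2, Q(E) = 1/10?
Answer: -49952/5 ≈ -9990.4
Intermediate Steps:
Q(E) = 1/10
L(z) = z**3
L(-4)*(Q(5) + 156) = (-4)**3*(1/10 + 156) = -64*1561/10 = -49952/5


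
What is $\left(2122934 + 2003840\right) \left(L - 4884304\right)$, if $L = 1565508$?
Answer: $-13695921044104$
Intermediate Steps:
$\left(2122934 + 2003840\right) \left(L - 4884304\right) = \left(2122934 + 2003840\right) \left(1565508 - 4884304\right) = 4126774 \left(-3318796\right) = -13695921044104$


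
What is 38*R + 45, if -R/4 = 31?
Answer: -4667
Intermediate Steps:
R = -124 (R = -4*31 = -124)
38*R + 45 = 38*(-124) + 45 = -4712 + 45 = -4667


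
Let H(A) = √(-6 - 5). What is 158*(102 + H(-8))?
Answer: 16116 + 158*I*√11 ≈ 16116.0 + 524.03*I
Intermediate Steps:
H(A) = I*√11 (H(A) = √(-11) = I*√11)
158*(102 + H(-8)) = 158*(102 + I*√11) = 16116 + 158*I*√11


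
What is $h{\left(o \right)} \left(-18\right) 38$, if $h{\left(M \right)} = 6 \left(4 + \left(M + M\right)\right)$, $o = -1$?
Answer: $-8208$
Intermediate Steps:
$h{\left(M \right)} = 24 + 12 M$ ($h{\left(M \right)} = 6 \left(4 + 2 M\right) = 24 + 12 M$)
$h{\left(o \right)} \left(-18\right) 38 = \left(24 + 12 \left(-1\right)\right) \left(-18\right) 38 = \left(24 - 12\right) \left(-18\right) 38 = 12 \left(-18\right) 38 = \left(-216\right) 38 = -8208$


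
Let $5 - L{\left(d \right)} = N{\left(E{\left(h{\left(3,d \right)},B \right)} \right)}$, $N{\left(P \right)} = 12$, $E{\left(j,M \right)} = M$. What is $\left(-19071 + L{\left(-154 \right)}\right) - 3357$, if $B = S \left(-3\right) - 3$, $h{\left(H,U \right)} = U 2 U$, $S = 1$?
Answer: $-22435$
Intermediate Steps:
$h{\left(H,U \right)} = 2 U^{2}$ ($h{\left(H,U \right)} = 2 U U = 2 U^{2}$)
$B = -6$ ($B = 1 \left(-3\right) - 3 = -3 - 3 = -6$)
$L{\left(d \right)} = -7$ ($L{\left(d \right)} = 5 - 12 = -7$)
$\left(-19071 + L{\left(-154 \right)}\right) - 3357 = \left(-19071 - 7\right) - 3357 = -19078 - 3357 = -22435$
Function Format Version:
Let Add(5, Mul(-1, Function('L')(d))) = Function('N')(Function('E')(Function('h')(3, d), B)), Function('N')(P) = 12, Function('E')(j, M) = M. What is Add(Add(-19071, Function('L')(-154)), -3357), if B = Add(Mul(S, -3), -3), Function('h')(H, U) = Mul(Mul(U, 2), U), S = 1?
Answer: -22435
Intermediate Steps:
Function('h')(H, U) = Mul(2, Pow(U, 2)) (Function('h')(H, U) = Mul(Mul(2, U), U) = Mul(2, Pow(U, 2)))
B = -6 (B = Add(Mul(1, -3), -3) = Add(-3, -3) = -6)
Function('L')(d) = -7 (Function('L')(d) = Add(5, Mul(-1, 12)) = Add(5, -12) = -7)
Add(Add(-19071, Function('L')(-154)), -3357) = Add(Add(-19071, -7), -3357) = Add(-19078, -3357) = -22435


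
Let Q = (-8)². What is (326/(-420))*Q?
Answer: -5216/105 ≈ -49.676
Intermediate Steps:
Q = 64
(326/(-420))*Q = (326/(-420))*64 = (326*(-1/420))*64 = -163/210*64 = -5216/105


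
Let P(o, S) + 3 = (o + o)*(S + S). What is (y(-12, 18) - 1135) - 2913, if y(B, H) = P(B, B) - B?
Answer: -3463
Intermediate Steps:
P(o, S) = -3 + 4*S*o (P(o, S) = -3 + (o + o)*(S + S) = -3 + (2*o)*(2*S) = -3 + 4*S*o)
y(B, H) = -3 - B + 4*B**2 (y(B, H) = (-3 + 4*B*B) - B = (-3 + 4*B**2) - B = -3 - B + 4*B**2)
(y(-12, 18) - 1135) - 2913 = ((-3 - 1*(-12) + 4*(-12)**2) - 1135) - 2913 = ((-3 + 12 + 4*144) - 1135) - 2913 = ((-3 + 12 + 576) - 1135) - 2913 = (585 - 1135) - 2913 = -550 - 2913 = -3463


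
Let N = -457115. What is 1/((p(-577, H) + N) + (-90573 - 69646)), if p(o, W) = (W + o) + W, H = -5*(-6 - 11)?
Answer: -1/617741 ≈ -1.6188e-6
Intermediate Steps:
H = 85 (H = -5*(-17) = 85)
p(o, W) = o + 2*W
1/((p(-577, H) + N) + (-90573 - 69646)) = 1/(((-577 + 2*85) - 457115) + (-90573 - 69646)) = 1/(((-577 + 170) - 457115) - 160219) = 1/((-407 - 457115) - 160219) = 1/(-457522 - 160219) = 1/(-617741) = -1/617741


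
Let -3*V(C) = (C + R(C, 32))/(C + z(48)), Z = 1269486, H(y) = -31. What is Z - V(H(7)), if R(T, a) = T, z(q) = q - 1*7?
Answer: 19042259/15 ≈ 1.2695e+6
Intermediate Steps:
z(q) = -7 + q (z(q) = q - 7 = -7 + q)
V(C) = -2*C/(3*(41 + C)) (V(C) = -(C + C)/(3*(C + (-7 + 48))) = -2*C/(3*(C + 41)) = -2*C/(3*(41 + C)))
Z - V(H(7)) = 1269486 - (-2)*(-31)/(123 + 3*(-31)) = 1269486 - (-2)*(-31)/(123 - 93) = 1269486 - (-2)*(-31)/30 = 1269486 - 1*31/15 = 1269486 - 31/15 = 19042259/15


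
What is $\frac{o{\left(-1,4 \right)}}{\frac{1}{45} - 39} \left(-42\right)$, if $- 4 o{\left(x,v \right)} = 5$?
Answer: $- \frac{4725}{3508} \approx -1.3469$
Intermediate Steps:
$o{\left(x,v \right)} = - \frac{5}{4}$ ($o{\left(x,v \right)} = \left(- \frac{1}{4}\right) 5 = - \frac{5}{4}$)
$\frac{o{\left(-1,4 \right)}}{\frac{1}{45} - 39} \left(-42\right) = \frac{1}{\frac{1}{45} - 39} \left(- \frac{5}{4}\right) \left(-42\right) = \frac{1}{- \frac{1754}{45}} \left(- \frac{5}{4}\right) \left(-42\right) = \left(- \frac{45}{1754}\right) \left(- \frac{5}{4}\right) \left(-42\right) = \frac{225}{7016} \left(-42\right) = - \frac{4725}{3508}$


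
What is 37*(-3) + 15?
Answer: -96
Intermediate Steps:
37*(-3) + 15 = -111 + 15 = -96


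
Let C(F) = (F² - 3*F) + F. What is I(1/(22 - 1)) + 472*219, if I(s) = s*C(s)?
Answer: 957291007/9261 ≈ 1.0337e+5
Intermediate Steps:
C(F) = F² - 2*F
I(s) = s²*(-2 + s) (I(s) = s*(s*(-2 + s)) = s²*(-2 + s))
I(1/(22 - 1)) + 472*219 = (1/(22 - 1))²*(-2 + 1/(22 - 1)) + 472*219 = (1/21)²*(-2 + 1/21) + 103368 = (1/441)*(-41/21) + 103368 = -41/9261 + 103368 = 957291007/9261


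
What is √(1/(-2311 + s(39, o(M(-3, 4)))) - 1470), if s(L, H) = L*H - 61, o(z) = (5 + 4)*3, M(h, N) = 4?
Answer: 19*I*√7084349/1319 ≈ 38.341*I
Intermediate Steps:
o(z) = 27 (o(z) = 9*3 = 27)
s(L, H) = -61 + H*L (s(L, H) = H*L - 61 = -61 + H*L)
√(1/(-2311 + s(39, o(M(-3, 4)))) - 1470) = √(1/(-2311 + (-61 + 27*39)) - 1470) = √(1/(-2311 + (-61 + 1053)) - 1470) = √(1/(-2311 + 992) - 1470) = √(1/(-1319) - 1470) = √(-1/1319 - 1470) = √(-1938931/1319) = 19*I*√7084349/1319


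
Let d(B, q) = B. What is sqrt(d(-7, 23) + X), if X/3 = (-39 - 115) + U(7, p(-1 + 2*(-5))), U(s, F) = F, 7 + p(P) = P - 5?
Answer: I*sqrt(538) ≈ 23.195*I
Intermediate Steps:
p(P) = -12 + P (p(P) = -7 + (P - 5) = -7 + (-5 + P) = -12 + P)
X = -531 (X = 3*((-39 - 115) + (-12 + (-1 + 2*(-5)))) = 3*(-154 + (-12 + (-1 - 10))) = 3*(-154 + (-12 - 11)) = 3*(-154 - 23) = 3*(-177) = -531)
sqrt(d(-7, 23) + X) = sqrt(-7 - 531) = sqrt(-538) = I*sqrt(538)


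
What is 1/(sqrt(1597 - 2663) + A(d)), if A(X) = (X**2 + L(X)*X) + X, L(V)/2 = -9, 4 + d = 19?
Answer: -15/983 - I*sqrt(1066)/1966 ≈ -0.015259 - 0.016607*I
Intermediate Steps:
d = 15 (d = -4 + 19 = 15)
L(V) = -18 (L(V) = 2*(-9) = -18)
A(X) = X**2 - 17*X (A(X) = (X**2 - 18*X) + X = X**2 - 17*X)
1/(sqrt(1597 - 2663) + A(d)) = 1/(sqrt(1597 - 2663) + 15*(-17 + 15)) = 1/(sqrt(-1066) + 15*(-2)) = 1/(I*sqrt(1066) - 30) = 1/(-30 + I*sqrt(1066))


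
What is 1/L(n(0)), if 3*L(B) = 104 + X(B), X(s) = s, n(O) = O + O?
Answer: 3/104 ≈ 0.028846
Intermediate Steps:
n(O) = 2*O
L(B) = 104/3 + B/3 (L(B) = (104 + B)/3 = 104/3 + B/3)
1/L(n(0)) = 1/(104/3 + (2*0)/3) = 1/(104/3 + (⅓)*0) = 1/(104/3 + 0) = 1/(104/3) = 3/104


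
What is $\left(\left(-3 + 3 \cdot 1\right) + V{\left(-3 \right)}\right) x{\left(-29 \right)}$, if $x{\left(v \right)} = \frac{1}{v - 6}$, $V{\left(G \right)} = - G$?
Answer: $- \frac{3}{35} \approx -0.085714$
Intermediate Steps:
$x{\left(v \right)} = \frac{1}{-6 + v}$ ($x{\left(v \right)} = \frac{1}{v - 6} = \frac{1}{-6 + v}$)
$\left(\left(-3 + 3 \cdot 1\right) + V{\left(-3 \right)}\right) x{\left(-29 \right)} = \frac{\left(-3 + 3 \cdot 1\right) - -3}{-6 - 29} = \frac{\left(-3 + 3\right) + 3}{-35} = \left(0 + 3\right) \left(- \frac{1}{35}\right) = 3 \left(- \frac{1}{35}\right) = - \frac{3}{35}$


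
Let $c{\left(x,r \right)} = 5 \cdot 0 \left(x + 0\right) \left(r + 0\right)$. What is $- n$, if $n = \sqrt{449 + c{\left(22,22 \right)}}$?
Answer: $- \sqrt{449} \approx -21.19$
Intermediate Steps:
$c{\left(x,r \right)} = 0$ ($c{\left(x,r \right)} = 0 x r = 0 r x = 0$)
$n = \sqrt{449}$ ($n = \sqrt{449 + 0} = \sqrt{449} \approx 21.19$)
$- n = - \sqrt{449}$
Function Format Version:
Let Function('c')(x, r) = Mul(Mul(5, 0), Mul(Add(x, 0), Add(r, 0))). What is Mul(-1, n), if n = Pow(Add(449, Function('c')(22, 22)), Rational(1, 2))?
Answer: Mul(-1, Pow(449, Rational(1, 2))) ≈ -21.190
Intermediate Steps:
Function('c')(x, r) = 0 (Function('c')(x, r) = Mul(0, Mul(x, r)) = Mul(0, Mul(r, x)) = 0)
n = Pow(449, Rational(1, 2)) (n = Pow(Add(449, 0), Rational(1, 2)) = Pow(449, Rational(1, 2)) ≈ 21.190)
Mul(-1, n) = Mul(-1, Pow(449, Rational(1, 2)))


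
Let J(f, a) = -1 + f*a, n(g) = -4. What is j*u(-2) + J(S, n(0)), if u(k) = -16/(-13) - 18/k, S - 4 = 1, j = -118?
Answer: -15967/13 ≈ -1228.2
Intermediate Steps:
S = 5 (S = 4 + 1 = 5)
u(k) = 16/13 - 18/k (u(k) = -16*(-1/13) - 18/k = 16/13 - 18/k)
J(f, a) = -1 + a*f
j*u(-2) + J(S, n(0)) = -118*(16/13 - 18/(-2)) + (-1 - 4*5) = -118*(16/13 - 18*(-1/2)) + (-1 - 20) = -118*(16/13 + 9) - 21 = -118*133/13 - 21 = -15694/13 - 21 = -15967/13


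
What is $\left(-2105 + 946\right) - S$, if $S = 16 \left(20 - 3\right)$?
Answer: $-1431$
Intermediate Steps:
$S = 272$ ($S = 16 \cdot 17 = 272$)
$\left(-2105 + 946\right) - S = \left(-2105 + 946\right) - 272 = -1159 - 272 = -1431$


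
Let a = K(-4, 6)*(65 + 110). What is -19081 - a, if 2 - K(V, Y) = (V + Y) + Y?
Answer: -18031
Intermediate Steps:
K(V, Y) = 2 - V - 2*Y (K(V, Y) = 2 - ((V + Y) + Y) = 2 - (V + 2*Y) = 2 + (-V - 2*Y) = 2 - V - 2*Y)
a = -1050 (a = (2 - 1*(-4) - 2*6)*(65 + 110) = (2 + 4 - 12)*175 = -6*175 = -1050)
-19081 - a = -19081 - 1*(-1050) = -19081 + 1050 = -18031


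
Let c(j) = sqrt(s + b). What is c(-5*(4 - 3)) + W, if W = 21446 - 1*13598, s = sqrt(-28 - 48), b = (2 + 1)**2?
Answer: 7848 + sqrt(9 + 2*I*sqrt(19)) ≈ 7851.3 + 1.3285*I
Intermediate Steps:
b = 9 (b = 3**2 = 9)
s = 2*I*sqrt(19) (s = sqrt(-76) = 2*I*sqrt(19) ≈ 8.7178*I)
W = 7848 (W = 21446 - 13598 = 7848)
c(j) = sqrt(9 + 2*I*sqrt(19)) (c(j) = sqrt(2*I*sqrt(19) + 9) = sqrt(9 + 2*I*sqrt(19)))
c(-5*(4 - 3)) + W = sqrt(9 + 2*I*sqrt(19)) + 7848 = 7848 + sqrt(9 + 2*I*sqrt(19))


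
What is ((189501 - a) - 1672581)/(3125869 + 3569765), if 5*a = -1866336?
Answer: -924844/5579695 ≈ -0.16575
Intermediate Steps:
a = -1866336/5 (a = (1/5)*(-1866336) = -1866336/5 ≈ -3.7327e+5)
((189501 - a) - 1672581)/(3125869 + 3569765) = ((189501 - 1*(-1866336/5)) - 1672581)/(3125869 + 3569765) = ((189501 + 1866336/5) - 1672581)/6695634 = (2813841/5 - 1672581)*(1/6695634) = -5549064/5*1/6695634 = -924844/5579695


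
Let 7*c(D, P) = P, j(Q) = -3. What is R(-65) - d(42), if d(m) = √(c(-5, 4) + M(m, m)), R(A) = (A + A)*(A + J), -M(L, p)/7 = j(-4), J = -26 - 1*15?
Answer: 13780 - √1057/7 ≈ 13775.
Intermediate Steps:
J = -41 (J = -26 - 15 = -41)
c(D, P) = P/7
M(L, p) = 21 (M(L, p) = -7*(-3) = 21)
R(A) = 2*A*(-41 + A) (R(A) = (A + A)*(A - 41) = (2*A)*(-41 + A) = 2*A*(-41 + A))
d(m) = √1057/7 (d(m) = √((⅐)*4 + 21) = √(4/7 + 21) = √(151/7) = √1057/7)
R(-65) - d(42) = 2*(-65)*(-41 - 65) - √1057/7 = 2*(-65)*(-106) - √1057/7 = 13780 - √1057/7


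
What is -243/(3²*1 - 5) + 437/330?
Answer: -39221/660 ≈ -59.426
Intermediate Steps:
-243/(3²*1 - 5) + 437/330 = -243/(9*1 - 5) + 437*(1/330) = -243/(9 - 5) + 437/330 = -243/4 + 437/330 = -39221/660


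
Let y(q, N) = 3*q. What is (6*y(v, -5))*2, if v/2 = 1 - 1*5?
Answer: -288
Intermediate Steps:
v = -8 (v = 2*(1 - 1*5) = 2*(1 - 5) = 2*(-4) = -8)
(6*y(v, -5))*2 = (6*(3*(-8)))*2 = (6*(-24))*2 = -144*2 = -288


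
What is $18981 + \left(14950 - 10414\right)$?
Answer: $23517$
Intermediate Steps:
$18981 + \left(14950 - 10414\right) = 18981 + 4536 = 23517$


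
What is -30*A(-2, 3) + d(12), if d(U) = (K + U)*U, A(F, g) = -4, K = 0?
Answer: 264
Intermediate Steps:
d(U) = U**2 (d(U) = (0 + U)*U = U*U = U**2)
-30*A(-2, 3) + d(12) = -30*(-4) + 12**2 = 120 + 144 = 264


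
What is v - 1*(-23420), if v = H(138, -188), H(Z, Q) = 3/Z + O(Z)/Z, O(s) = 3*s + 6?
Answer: 1077461/46 ≈ 23423.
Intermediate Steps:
O(s) = 6 + 3*s
H(Z, Q) = 3/Z + (6 + 3*Z)/Z
v = 141/46 (v = 3 + 9/138 = 3 + 9*(1/138) = 3 + 3/46 = 141/46 ≈ 3.0652)
v - 1*(-23420) = 141/46 - 1*(-23420) = 141/46 + 23420 = 1077461/46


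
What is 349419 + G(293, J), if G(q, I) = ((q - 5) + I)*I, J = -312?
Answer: 356907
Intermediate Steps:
G(q, I) = I*(-5 + I + q) (G(q, I) = ((-5 + q) + I)*I = (-5 + I + q)*I = I*(-5 + I + q))
349419 + G(293, J) = 349419 - 312*(-5 - 312 + 293) = 349419 - 312*(-24) = 349419 + 7488 = 356907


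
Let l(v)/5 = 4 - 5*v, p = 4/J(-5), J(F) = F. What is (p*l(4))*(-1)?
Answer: -64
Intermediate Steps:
p = -4/5 (p = 4/(-5) = 4*(-1/5) = -4/5 ≈ -0.80000)
l(v) = 20 - 25*v (l(v) = 5*(4 - 5*v) = 20 - 25*v)
(p*l(4))*(-1) = -4*(20 - 25*4)/5*(-1) = -4*(20 - 100)/5*(-1) = -4/5*(-80)*(-1) = 64*(-1) = -64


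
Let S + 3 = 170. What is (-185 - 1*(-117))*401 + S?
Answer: -27101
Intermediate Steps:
S = 167 (S = -3 + 170 = 167)
(-185 - 1*(-117))*401 + S = (-185 - 1*(-117))*401 + 167 = (-185 + 117)*401 + 167 = -68*401 + 167 = -27268 + 167 = -27101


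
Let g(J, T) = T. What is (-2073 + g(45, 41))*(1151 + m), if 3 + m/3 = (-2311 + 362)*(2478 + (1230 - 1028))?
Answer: 31839038176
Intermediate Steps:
m = -15669969 (m = -9 + 3*((-2311 + 362)*(2478 + (1230 - 1028))) = -9 + 3*(-1949*(2478 + 202)) = -9 + 3*(-1949*2680) = -9 + 3*(-5223320) = -9 - 15669960 = -15669969)
(-2073 + g(45, 41))*(1151 + m) = (-2073 + 41)*(1151 - 15669969) = -2032*(-15668818) = 31839038176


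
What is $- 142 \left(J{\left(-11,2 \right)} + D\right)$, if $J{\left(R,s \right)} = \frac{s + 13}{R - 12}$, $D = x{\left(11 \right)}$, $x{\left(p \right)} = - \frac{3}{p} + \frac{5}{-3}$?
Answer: $\frac{279314}{759} \approx 368.0$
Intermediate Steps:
$x{\left(p \right)} = - \frac{5}{3} - \frac{3}{p}$ ($x{\left(p \right)} = - \frac{3}{p} + 5 \left(- \frac{1}{3}\right) = - \frac{3}{p} - \frac{5}{3} = - \frac{5}{3} - \frac{3}{p}$)
$D = - \frac{64}{33}$ ($D = - \frac{5}{3} - \frac{3}{11} = - \frac{64}{33} \approx -1.9394$)
$J{\left(R,s \right)} = \frac{13 + s}{-12 + R}$
$- 142 \left(J{\left(-11,2 \right)} + D\right) = - 142 \left(\frac{13 + 2}{-12 - 11} - \frac{64}{33}\right) = - 142 \left(\frac{1}{-23} \cdot 15 - \frac{64}{33}\right) = - 142 \left(\left(- \frac{1}{23}\right) 15 - \frac{64}{33}\right) = - 142 \left(- \frac{15}{23} - \frac{64}{33}\right) = \left(-142\right) \left(- \frac{1967}{759}\right) = \frac{279314}{759}$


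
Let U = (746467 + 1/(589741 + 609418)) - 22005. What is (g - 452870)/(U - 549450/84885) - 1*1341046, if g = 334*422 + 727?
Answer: -60484697316519856189/45102612395379 ≈ -1.3410e+6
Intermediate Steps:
U = 868745127459/1199159 (U = (746467 + 1/1199159) - 22005 = 895132621254/1199159 - 22005 = 868745127459/1199159 ≈ 7.2446e+5)
g = 141675 (g = 140948 + 727 = 141675)
(g - 452870)/(U - 549450/84885) - 1*1341046 = (141675 - 452870)/(868745127459/1199159 - 549450/84885) - 1*1341046 = -311195/(868745127459/1199159 - 549450*1/84885) - 1341046 = -311195/(868745127459/1199159 - 36630/5659) - 1341046 = -311195/4916184751096311/6786040781 - 1341046 = -311195*6786040781/4916184751096311 - 1341046 = -19374146429755/45102612395379 - 1341046 = -60484697316519856189/45102612395379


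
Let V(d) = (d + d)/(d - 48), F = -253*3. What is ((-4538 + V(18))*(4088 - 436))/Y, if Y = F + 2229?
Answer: -41442896/3675 ≈ -11277.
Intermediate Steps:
F = -759
V(d) = 2*d/(-48 + d) (V(d) = (2*d)/(-48 + d) = 2*d/(-48 + d))
Y = 1470 (Y = -759 + 2229 = 1470)
((-4538 + V(18))*(4088 - 436))/Y = ((-4538 + 2*18/(-48 + 18))*(4088 - 436))/1470 = ((-4538 + 2*18/(-30))*3652)*(1/1470) = ((-4538 + 2*18*(-1/30))*3652)*(1/1470) = ((-4538 - 6/5)*3652)*(1/1470) = -22696/5*3652*(1/1470) = -82885792/5*1/1470 = -41442896/3675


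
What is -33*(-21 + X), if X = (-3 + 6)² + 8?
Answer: 132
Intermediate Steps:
X = 17 (X = 3² + 8 = 9 + 8 = 17)
-33*(-21 + X) = -33*(-21 + 17) = -33*(-4) = 132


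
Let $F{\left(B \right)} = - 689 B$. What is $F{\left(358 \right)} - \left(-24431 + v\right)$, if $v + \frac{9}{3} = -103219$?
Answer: $-119009$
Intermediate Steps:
$v = -103222$ ($v = -3 - 103219 = -103222$)
$F{\left(358 \right)} - \left(-24431 + v\right) = \left(-689\right) 358 - \left(-24431 - 103222\right) = -246662 - -127653 = -246662 + 127653 = -119009$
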